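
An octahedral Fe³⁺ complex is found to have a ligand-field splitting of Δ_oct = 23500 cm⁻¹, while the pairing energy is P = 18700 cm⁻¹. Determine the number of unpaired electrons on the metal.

1

Fe is in group 8, so Fe³⁺ is d⁵ (8 − 3 = 5).
Here Δ_oct > P (23500 > 18700), so the low-spin state is favoured.
Filling d⁵ accordingly: t2g^5 e_g^0.
Unpaired electrons: 1.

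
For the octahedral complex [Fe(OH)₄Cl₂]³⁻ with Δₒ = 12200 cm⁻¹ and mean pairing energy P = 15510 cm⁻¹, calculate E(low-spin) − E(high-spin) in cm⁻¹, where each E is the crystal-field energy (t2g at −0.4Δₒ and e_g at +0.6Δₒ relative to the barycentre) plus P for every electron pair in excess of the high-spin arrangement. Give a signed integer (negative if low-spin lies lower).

Ligand charges: 4×(-1) from OH⁻ and 2×(-1) from Cl⁻ sum to -6; with overall charge -3, Fe is +3.
Fe sits in group 8; removing 3 electrons leaves Fe³⁺ with 8 − 3 = 5 d electrons.
High-spin d⁵ fills as t2g^3 e_g^2 with CFSE 3(−0.4) + 2(+0.6) = 0.0Δₒ = 0 cm⁻¹.
Low-spin: t2g^5 e_g^0, orbital CFSE = -2.0Δₒ = -24400 cm⁻¹; plus 2 excess pairs × P = +31020 cm⁻¹; total 6620 cm⁻¹.
The difference is 6620 − (0) = 6620 cm⁻¹, so high-spin lies lower.

6620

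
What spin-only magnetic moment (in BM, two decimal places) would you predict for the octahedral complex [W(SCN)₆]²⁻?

Each SCN⁻ contributes -1; 6 × (-1) = -6. With overall charge -2, W is in the +4 oxidation state.
W is in group 6, so W⁴⁺ is d² (6 − 4 = 2).
Configuration: t₂g² eg⁰ → 2 unpaired electrons.
μ(spin-only) = √[2(2+2)] = √8 ≈ 2.83 BM.

2.83 BM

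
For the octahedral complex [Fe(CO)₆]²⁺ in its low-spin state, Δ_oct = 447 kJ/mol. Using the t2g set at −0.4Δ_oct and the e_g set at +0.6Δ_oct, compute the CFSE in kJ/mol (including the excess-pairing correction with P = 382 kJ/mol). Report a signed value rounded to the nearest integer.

-309

CO is neutral, so the +2 overall charge sits on Fe: oxidation state +2.
Group 8 minus oxidation state +2 gives a d⁶ configuration for Fe²⁺.
Configuration: t2g^6 e_g^0.
CFSE(orbital) = 6×(-0.4Δ_oct) + 0×(0.6Δ_oct) = -2.4Δ_oct; with Δ_oct = 447 kJ/mol that is -1073 kJ/mol.
Pairing penalty: 3 pairs vs 1 in the high-spin reference → 2 extra × P = 764 kJ/mol.
Net CFSE = -1073 + 764 = -309 kJ/mol.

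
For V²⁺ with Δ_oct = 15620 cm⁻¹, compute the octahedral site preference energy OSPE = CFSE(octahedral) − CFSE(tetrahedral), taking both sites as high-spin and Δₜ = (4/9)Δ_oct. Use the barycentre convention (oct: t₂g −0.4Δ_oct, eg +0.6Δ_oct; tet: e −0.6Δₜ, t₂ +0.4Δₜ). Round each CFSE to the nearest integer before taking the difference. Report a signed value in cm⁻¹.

V²⁺: group 5, so d-count = 5 − 2 = 3.
In an octahedral site d³ (HS) is t₂g³ eg⁰, giving CFSE(oct) = -1.2Δ_oct = -18744 cm⁻¹.
In a tetrahedral site the filling is e² t₂¹: CFSE(tet) = -0.8Δₜ = -0.8 × (4/9)(15620) = -5554 cm⁻¹.
OSPE = CFSE(oct) − CFSE(tet) = -18744 − (-5554) = -13190 cm⁻¹.

-13190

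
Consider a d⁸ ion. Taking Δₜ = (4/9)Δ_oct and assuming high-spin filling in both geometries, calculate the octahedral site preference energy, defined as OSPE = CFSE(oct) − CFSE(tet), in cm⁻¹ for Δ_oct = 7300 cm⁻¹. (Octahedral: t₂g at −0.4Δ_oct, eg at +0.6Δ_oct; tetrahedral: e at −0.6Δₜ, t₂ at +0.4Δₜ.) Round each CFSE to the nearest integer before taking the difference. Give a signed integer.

-6164

In an octahedral site d⁸ (HS) is t₂g⁶ eg², giving CFSE(oct) = -1.2Δ_oct = -8760 cm⁻¹.
Tetrahedral e⁴ t₂⁴ gives -0.8Δₜ = -0.8 × (4/9) × 7300 = -2596 cm⁻¹.
Subtracting, OSPE = -8760 − (-2596) = -6164 cm⁻¹.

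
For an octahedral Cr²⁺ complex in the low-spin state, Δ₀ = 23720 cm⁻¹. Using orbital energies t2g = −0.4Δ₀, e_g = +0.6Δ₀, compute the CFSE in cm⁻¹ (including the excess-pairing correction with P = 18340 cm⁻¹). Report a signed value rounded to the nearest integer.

-19612

Cr sits in group 6; removing 2 electrons leaves Cr²⁺ with 6 − 2 = 4 d electrons.
Configuration: t2g^4 e_g^0.
CFSE(orbital) = 4×(-0.4Δ₀) + 0×(0.6Δ₀) = -1.6Δ₀; with Δ₀ = 23720 cm⁻¹ that is -37952 cm⁻¹.
Pairing penalty: 1 pair vs 0 in the high-spin reference → 1 extra × P = 18340 cm⁻¹.
Net CFSE = -37952 + 18340 = -19612 cm⁻¹.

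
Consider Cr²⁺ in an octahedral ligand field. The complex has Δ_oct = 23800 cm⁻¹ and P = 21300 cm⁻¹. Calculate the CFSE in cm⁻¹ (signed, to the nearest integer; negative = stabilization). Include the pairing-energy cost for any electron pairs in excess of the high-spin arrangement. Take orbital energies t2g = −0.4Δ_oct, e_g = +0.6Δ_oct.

-16780

Cr is in group 6, so Cr²⁺ is d⁴ (6 − 2 = 4).
Since Δ_oct = 23800 cm⁻¹ > P = 21300 cm⁻¹, the complex adopts the low-spin configuration.
That gives t2g^4 e_g^0.
Orbital CFSE = -1.6Δ_oct = -1.6 × 23800 = -38080 cm⁻¹.
Excess pairs vs high-spin: 1 − 0 = 1; pairing cost = +21300 cm⁻¹.
Net CFSE = -38080 + 21300 = -16780 cm⁻¹.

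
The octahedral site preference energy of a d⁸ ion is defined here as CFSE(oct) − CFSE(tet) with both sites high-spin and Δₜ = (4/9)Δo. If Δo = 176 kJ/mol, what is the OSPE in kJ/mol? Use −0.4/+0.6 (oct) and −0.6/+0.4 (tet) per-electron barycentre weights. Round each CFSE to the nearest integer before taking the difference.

-148

Octahedral (high-spin): t₂g⁶ eg², CFSE = 6(−0.4) + 2(+0.6) = -1.2Δo = -1.2 × 176 = -211 kJ/mol.
Tetrahedral e⁴ t₂⁴ gives -0.8Δₜ = -0.8 × (4/9) × 176 = -63 kJ/mol.
OSPE = -211 − (-63) = -148 kJ/mol.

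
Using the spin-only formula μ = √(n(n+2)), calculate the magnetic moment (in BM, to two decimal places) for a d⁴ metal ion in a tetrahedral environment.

Tetrahedral fields are weak (Δₜ ≈ 4/9 Δₒ), so electrons fill high-spin.
Configuration: e^2 t2^2 → 4 unpaired electrons.
μ(spin-only) = √[4(4+2)] = √24 ≈ 4.90 BM.

4.90 BM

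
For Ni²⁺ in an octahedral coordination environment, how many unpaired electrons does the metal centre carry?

2

Ni is in group 10, so Ni²⁺ is d⁸ (10 − 2 = 8).
Configuration: t₂g⁶ eg², giving 2 unpaired electrons.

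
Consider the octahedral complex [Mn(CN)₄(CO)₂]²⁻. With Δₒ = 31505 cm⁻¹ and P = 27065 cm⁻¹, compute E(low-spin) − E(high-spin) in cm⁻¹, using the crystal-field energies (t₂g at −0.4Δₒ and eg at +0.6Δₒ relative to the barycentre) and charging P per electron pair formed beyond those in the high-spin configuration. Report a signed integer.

-8880

Ligand charges: 4×(-1) from CN⁻ and 2×(+0) from CO sum to -4; with overall charge -2, Mn is +2.
Mn sits in group 7; removing 2 electrons leaves Mn²⁺ with 7 − 2 = 5 d electrons.
In the high-spin limit (t₂g³ eg²) the orbital term is 0.0Δₒ = 0 cm⁻¹, with no excess pairing.
For low-spin the configuration is t₂g⁵ eg⁰: orbital energy -2.0 × 31505 = -63010 cm⁻¹, and 2 additional pairs relative to high-spin add 54130 cm⁻¹, giving -8880 cm⁻¹.
E(LS) − E(HS) = -8880 − (0) = -8880 cm⁻¹.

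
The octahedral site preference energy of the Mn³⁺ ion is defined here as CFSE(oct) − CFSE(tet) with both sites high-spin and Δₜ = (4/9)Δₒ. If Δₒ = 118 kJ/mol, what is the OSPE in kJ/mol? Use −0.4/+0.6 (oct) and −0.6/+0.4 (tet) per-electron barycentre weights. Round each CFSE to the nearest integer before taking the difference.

-50

Mn sits in group 7; removing 3 electrons leaves Mn³⁺ with 7 − 3 = 4 d electrons.
Octahedral high-spin t₂g³ eg¹: CFSE = -0.6 × 118 = -71 kJ/mol.
Tetrahedral e² t₂² gives -0.4Δₜ = -0.4 × (4/9) × 118 = -21 kJ/mol.
OSPE = CFSE(oct) − CFSE(tet) = -71 − (-21) = -50 kJ/mol.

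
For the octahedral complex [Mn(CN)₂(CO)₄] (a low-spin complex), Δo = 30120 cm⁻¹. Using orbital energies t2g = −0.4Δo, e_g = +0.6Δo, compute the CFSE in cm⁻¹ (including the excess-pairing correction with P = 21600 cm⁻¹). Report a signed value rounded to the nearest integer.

-17040

Ligand charges: 2×(-1) from CN⁻ and 4×(+0) from CO sum to -2; with overall charge +0, Mn is +2.
Mn is in group 7, so Mn²⁺ is d⁵ (7 − 2 = 5).
The d⁵ electrons fill as t2g^5 e_g^0.
Orbital CFSE = 5(-0.4) + 0(0.6) = -2.0Δo = -2.0 × 30120 = -60240 cm⁻¹.
High-spin d⁵ would be t2g^3 e_g^2 with 0 pairs; low-spin has 2, so 2 excess pairs cost +2P = +43200 cm⁻¹.
Net CFSE = -60240 + 43200 = -17040 cm⁻¹.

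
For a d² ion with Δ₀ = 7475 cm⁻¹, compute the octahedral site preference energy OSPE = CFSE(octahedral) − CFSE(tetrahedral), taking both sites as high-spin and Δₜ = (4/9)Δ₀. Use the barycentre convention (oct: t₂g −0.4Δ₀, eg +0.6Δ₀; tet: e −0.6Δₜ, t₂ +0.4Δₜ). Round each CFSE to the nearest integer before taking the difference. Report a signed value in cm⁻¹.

In an octahedral site d² (HS) is t₂g² eg⁰, giving CFSE(oct) = -0.8Δ₀ = -5980 cm⁻¹.
Tetrahedral e² t₂⁰ gives -1.2Δₜ = -1.2 × (4/9) × 7475 = -3987 cm⁻¹.
OSPE = CFSE(oct) − CFSE(tet) = -5980 − (-3987) = -1993 cm⁻¹.

-1993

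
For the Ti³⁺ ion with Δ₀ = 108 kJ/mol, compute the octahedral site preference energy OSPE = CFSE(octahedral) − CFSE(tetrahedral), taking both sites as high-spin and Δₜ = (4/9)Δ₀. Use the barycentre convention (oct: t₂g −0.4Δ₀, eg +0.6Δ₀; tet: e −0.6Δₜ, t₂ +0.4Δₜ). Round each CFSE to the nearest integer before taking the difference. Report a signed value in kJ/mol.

Ti³⁺: group 4, so d-count = 4 − 3 = 1.
Octahedral high-spin t₂g¹ eg⁰: CFSE = -0.4 × 108 = -43 kJ/mol.
Tetrahedral: e¹ t₂⁰, CFSE = 1(−0.6) + 0(+0.4) = -0.6Δₜ = -0.6 × (4/9) × 108 = -29 kJ/mol.
OSPE = -43 − (-29) = -14 kJ/mol.

-14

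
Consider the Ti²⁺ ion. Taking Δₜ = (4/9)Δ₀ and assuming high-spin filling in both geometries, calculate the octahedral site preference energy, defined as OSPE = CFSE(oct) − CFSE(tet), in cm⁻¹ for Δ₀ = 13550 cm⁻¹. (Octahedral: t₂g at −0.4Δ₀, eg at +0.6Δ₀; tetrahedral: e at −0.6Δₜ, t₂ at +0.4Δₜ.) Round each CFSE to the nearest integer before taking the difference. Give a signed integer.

Ti is in group 4, so Ti²⁺ is d² (4 − 2 = 2).
In an octahedral site d² (HS) is t2g^2 e_g^0, giving CFSE(oct) = -0.8Δ₀ = -10840 cm⁻¹.
Tetrahedral e^2 t2^0 gives -1.2Δₜ = -1.2 × (4/9) × 13550 = -7227 cm⁻¹.
OSPE = -10840 − (-7227) = -3613 cm⁻¹.

-3613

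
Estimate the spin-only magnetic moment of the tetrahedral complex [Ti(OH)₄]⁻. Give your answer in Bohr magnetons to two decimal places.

Each OH⁻ contributes -1; 4 × (-1) = -4. With overall charge -1, Ti is in the +3 oxidation state.
Ti sits in group 4; removing 3 electrons leaves Ti³⁺ with 4 − 3 = 1 d electrons.
Tetrahedral fields are weak (Δₜ ≈ 4/9 Δₒ), so electrons fill high-spin.
Configuration: e^1 t2^0 → 1 unpaired electron.
μ(spin-only) = √[1(1+2)] = √3 ≈ 1.73 Bohr magnetons.

1.73 Bohr magnetons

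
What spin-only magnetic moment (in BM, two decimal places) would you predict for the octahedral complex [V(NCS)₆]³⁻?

Each NCS⁻ contributes -1; 6 × (-1) = -6. With overall charge -3, V is in the +3 oxidation state.
V is in group 5, so V³⁺ is d² (5 − 3 = 2).
Configuration: t₂g² eg⁰ → 2 unpaired electrons.
μ(spin-only) = √[2(2+2)] = √8 ≈ 2.83 BM.

2.83 BM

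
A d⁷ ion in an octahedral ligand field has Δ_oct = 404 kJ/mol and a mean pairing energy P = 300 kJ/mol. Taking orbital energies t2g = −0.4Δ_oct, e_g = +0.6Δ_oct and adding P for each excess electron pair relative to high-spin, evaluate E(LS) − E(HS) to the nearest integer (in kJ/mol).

-104

High-spin d⁷ fills as t2g^5 e_g^2 with CFSE 5(−0.4) + 2(+0.6) = -0.8Δ_oct = -323 kJ/mol.
For low-spin the configuration is t2g^6 e_g^1: orbital energy -1.8 × 404 = -727 kJ/mol, and 1 additional pair relative to high-spin adds 300 kJ/mol, giving -427 kJ/mol.
Thus E(LS) − E(HS) = -104 kJ/mol.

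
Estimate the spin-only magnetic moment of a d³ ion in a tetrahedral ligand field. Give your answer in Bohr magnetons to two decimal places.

Tetrahedral splitting is small, so the complex is high-spin.
Configuration: e^2 t2^1 → 3 unpaired electrons.
μ(spin-only) = √[3(3+2)] = √15 ≈ 3.87 Bohr magnetons.

3.87 Bohr magnetons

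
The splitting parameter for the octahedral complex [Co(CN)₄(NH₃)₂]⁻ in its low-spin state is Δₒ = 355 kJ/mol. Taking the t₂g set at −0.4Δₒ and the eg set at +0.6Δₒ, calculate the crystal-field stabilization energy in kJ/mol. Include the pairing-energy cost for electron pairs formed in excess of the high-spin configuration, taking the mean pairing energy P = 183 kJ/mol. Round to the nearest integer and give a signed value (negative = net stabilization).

Ligand charges: 4×(-1) from CN⁻ and 2×(+0) from NH₃ sum to -4; with overall charge -1, Co is +3.
Co is in group 9, so Co³⁺ is d⁶ (9 − 3 = 6).
Electron filling gives t₂g⁶ eg⁰.
Orbital CFSE = 6(-0.4) + 0(0.6) = -2.4Δₒ = -2.4 × 355 = -852 kJ/mol.
Pairing penalty: 3 pairs vs 1 in the high-spin reference → 2 extra × P = 366 kJ/mol.
Net CFSE = -852 + 366 = -486 kJ/mol.

-486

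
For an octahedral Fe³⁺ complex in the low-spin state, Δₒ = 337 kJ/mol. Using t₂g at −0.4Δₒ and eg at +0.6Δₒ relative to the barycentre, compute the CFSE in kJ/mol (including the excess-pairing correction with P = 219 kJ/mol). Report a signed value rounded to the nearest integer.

Fe is in group 8, so Fe³⁺ is d⁵ (8 − 3 = 5).
The d⁵ electrons fill as t₂g⁵ eg⁰.
Orbital CFSE = 5(-0.4) + 0(0.6) = -2.0Δₒ = -2.0 × 337 = -674 kJ/mol.
Relative to high-spin t₂g³ eg² (0 paired), the low-spin configuration has 2 additional pairs, contributing +2 × 219 = +438 kJ/mol.
Net CFSE = -674 + 438 = -236 kJ/mol.

-236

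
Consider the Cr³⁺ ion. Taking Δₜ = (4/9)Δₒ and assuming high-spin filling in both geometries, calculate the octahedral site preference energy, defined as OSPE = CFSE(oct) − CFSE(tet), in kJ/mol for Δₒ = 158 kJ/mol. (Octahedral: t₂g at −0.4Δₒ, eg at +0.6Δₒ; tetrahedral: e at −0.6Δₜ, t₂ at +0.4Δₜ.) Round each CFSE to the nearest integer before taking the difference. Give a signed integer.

Cr sits in group 6; removing 3 electrons leaves Cr³⁺ with 6 − 3 = 3 d electrons.
In an octahedral site d³ (HS) is t2g^3 e_g^0, giving CFSE(oct) = -1.2Δₒ = -190 kJ/mol.
In a tetrahedral site the filling is e^2 t2^1: CFSE(tet) = -0.8Δₜ = -0.8 × (4/9)(158) = -56 kJ/mol.
OSPE = -190 − (-56) = -134 kJ/mol.

-134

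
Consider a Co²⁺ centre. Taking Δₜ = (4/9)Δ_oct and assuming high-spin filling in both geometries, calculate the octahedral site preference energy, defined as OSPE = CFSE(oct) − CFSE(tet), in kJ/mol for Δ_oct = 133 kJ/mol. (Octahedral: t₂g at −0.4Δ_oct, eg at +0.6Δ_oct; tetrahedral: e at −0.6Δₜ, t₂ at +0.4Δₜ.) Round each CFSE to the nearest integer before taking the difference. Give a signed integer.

-35

Co²⁺: group 9, so d-count = 9 − 2 = 7.
In an octahedral site d⁷ (HS) is t2g^5 e_g^2, giving CFSE(oct) = -0.8Δ_oct = -106 kJ/mol.
Tetrahedral e^4 t2^3 gives -1.2Δₜ = -1.2 × (4/9) × 133 = -71 kJ/mol.
OSPE = CFSE(oct) − CFSE(tet) = -106 − (-71) = -35 kJ/mol.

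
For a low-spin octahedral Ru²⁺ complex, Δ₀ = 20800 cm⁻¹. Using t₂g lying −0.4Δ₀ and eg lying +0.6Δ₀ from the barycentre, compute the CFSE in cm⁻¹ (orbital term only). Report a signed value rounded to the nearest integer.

Ru sits in group 8; removing 2 electrons leaves Ru²⁺ with 8 − 2 = 6 d electrons.
The d⁶ electrons fill as t₂g⁶ eg⁰.
Orbital CFSE = 6(-0.4) + 0(0.6) = -2.4Δ₀ = -2.4 × 20800 = -49920 cm⁻¹.

-49920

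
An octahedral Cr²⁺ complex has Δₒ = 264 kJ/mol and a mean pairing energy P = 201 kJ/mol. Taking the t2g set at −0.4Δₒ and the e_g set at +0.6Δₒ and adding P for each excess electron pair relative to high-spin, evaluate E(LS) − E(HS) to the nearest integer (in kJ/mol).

-63

Cr²⁺: group 6, so d-count = 6 − 2 = 4.
In the high-spin limit (t2g^3 e_g^1) the orbital term is -0.6Δₒ = -158 kJ/mol, with no excess pairing.
Low-spin: t2g^4 e_g^0, orbital CFSE = -1.6Δₒ = -422 kJ/mol; plus 1 excess pair × P = +201 kJ/mol; total -221 kJ/mol.
Thus E(LS) − E(HS) = -63 kJ/mol.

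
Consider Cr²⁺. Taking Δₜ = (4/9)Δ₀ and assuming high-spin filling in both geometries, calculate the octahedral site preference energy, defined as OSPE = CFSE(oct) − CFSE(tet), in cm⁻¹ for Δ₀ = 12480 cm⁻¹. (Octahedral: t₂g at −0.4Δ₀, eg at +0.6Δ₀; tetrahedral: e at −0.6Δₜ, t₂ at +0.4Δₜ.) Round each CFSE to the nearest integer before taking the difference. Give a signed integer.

-5269

Cr is in group 6, so Cr²⁺ is d⁴ (6 − 2 = 4).
Octahedral (high-spin): t₂g³ eg¹, CFSE = 3(−0.4) + 1(+0.6) = -0.6Δ₀ = -0.6 × 12480 = -7488 cm⁻¹.
In a tetrahedral site the filling is e² t₂²: CFSE(tet) = -0.4Δₜ = -0.4 × (4/9)(12480) = -2219 cm⁻¹.
Subtracting, OSPE = -7488 − (-2219) = -5269 cm⁻¹.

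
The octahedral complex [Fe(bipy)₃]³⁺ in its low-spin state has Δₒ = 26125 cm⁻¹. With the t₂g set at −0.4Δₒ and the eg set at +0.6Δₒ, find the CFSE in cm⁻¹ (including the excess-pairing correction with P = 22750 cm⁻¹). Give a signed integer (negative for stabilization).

-6750

bipy is neutral, so the +3 overall charge sits on Fe: oxidation state +3.
Fe sits in group 8; removing 3 electrons leaves Fe³⁺ with 8 − 3 = 5 d electrons.
Electron filling gives t₂g⁵ eg⁰.
The orbital stabilization is -2.0Δₒ = -2.0 × 26125 = -52250 cm⁻¹.
High-spin d⁵ would be t₂g³ eg² with 0 pairs; low-spin has 2, so 2 excess pairs cost +2P = +45500 cm⁻¹.
Combining: -52250 + 45500 = -6750 cm⁻¹.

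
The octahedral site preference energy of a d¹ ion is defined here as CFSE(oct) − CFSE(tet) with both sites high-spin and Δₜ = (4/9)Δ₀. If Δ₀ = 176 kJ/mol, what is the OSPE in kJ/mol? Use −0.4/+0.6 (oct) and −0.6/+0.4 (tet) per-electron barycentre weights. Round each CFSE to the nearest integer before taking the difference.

In an octahedral site d¹ (HS) is t₂g¹ eg⁰, giving CFSE(oct) = -0.4Δ₀ = -70 kJ/mol.
Tetrahedral e¹ t₂⁰ gives -0.6Δₜ = -0.6 × (4/9) × 176 = -47 kJ/mol.
OSPE = -70 − (-47) = -23 kJ/mol.

-23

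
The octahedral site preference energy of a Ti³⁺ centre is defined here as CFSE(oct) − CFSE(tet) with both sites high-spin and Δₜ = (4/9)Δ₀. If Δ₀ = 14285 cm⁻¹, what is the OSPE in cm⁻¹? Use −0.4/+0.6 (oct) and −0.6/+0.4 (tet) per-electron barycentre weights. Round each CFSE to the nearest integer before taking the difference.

Group 4 minus oxidation state +3 gives a d¹ configuration for Ti³⁺.
Octahedral (high-spin): t2g^1 e_g^0, CFSE = 1(−0.4) + 0(+0.6) = -0.4Δ₀ = -0.4 × 14285 = -5714 cm⁻¹.
Tetrahedral: e^1 t2^0, CFSE = 1(−0.6) + 0(+0.4) = -0.6Δₜ = -0.6 × (4/9) × 14285 = -3809 cm⁻¹.
OSPE = CFSE(oct) − CFSE(tet) = -5714 − (-3809) = -1905 cm⁻¹.

-1905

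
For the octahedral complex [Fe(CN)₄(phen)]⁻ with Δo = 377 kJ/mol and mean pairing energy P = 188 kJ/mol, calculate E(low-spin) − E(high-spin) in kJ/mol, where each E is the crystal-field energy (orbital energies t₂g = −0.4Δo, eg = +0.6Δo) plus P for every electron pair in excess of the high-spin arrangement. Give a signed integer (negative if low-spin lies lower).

Ligand charges: 4×(-1) from CN⁻ and 1×(+0) from phen sum to -4; with overall charge -1, Fe is +3.
Group 8 minus oxidation state +3 gives a d⁵ configuration for Fe³⁺.
High-spin: t₂g³ eg², CFSE = 0.0Δo = 0 kJ/mol.
For low-spin the configuration is t₂g⁵ eg⁰: orbital energy -2.0 × 377 = -754 kJ/mol, and 2 additional pairs relative to high-spin add 376 kJ/mol, giving -378 kJ/mol.
Thus E(LS) − E(HS) = -378 kJ/mol.

-378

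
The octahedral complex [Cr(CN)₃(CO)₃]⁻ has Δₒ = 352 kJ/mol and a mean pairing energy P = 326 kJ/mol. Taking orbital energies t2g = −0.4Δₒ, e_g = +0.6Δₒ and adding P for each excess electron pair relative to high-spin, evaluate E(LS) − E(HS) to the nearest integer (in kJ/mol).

Ligand charges: 3×(-1) from CN⁻ and 3×(+0) from CO sum to -3; with overall charge -1, Cr is +2.
Group 6 minus oxidation state +2 gives a d⁴ configuration for Cr²⁺.
In the high-spin limit (t2g^3 e_g^1) the orbital term is -0.6Δₒ = -211 kJ/mol, with no excess pairing.
For low-spin the configuration is t2g^4 e_g^0: orbital energy -1.6 × 352 = -563 kJ/mol, and 1 additional pair relative to high-spin adds 326 kJ/mol, giving -237 kJ/mol.
Thus E(LS) − E(HS) = -26 kJ/mol.

-26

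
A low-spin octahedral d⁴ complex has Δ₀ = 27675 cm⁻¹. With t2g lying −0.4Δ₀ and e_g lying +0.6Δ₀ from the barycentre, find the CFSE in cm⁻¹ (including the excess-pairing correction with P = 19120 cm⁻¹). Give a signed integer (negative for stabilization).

Electron filling gives t2g^4 e_g^0.
CFSE(orbital) = 4×(-0.4Δ₀) + 0×(0.6Δ₀) = -1.6Δ₀; with Δ₀ = 27675 cm⁻¹ that is -44280 cm⁻¹.
High-spin d⁴ would be t2g^3 e_g^1 with 0 pairs; low-spin has 1, so 1 excess pair costs +1P = +19120 cm⁻¹.
Overall CFSE = -44280 + 19120 = -25160 cm⁻¹.

-25160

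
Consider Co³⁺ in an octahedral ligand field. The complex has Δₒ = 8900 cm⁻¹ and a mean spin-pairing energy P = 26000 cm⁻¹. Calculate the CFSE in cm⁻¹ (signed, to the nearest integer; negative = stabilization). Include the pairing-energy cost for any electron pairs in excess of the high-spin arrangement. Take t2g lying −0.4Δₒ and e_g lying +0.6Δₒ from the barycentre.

-3560

Co sits in group 9; removing 3 electrons leaves Co³⁺ with 9 − 3 = 6 d electrons.
Since Δₒ = 8900 cm⁻¹ < P = 26000 cm⁻¹, the complex adopts the high-spin configuration.
Filling d⁶ accordingly: t2g^4 e_g^2.
Orbital CFSE = -0.4Δₒ = -0.4 × 8900 = -3560 cm⁻¹.
High-spin has no excess pairs, so no pairing correction applies.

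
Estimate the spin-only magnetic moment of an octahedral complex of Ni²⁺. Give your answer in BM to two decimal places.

Ni is in group 10, so Ni²⁺ is d⁸ (10 − 2 = 8).
Configuration: t₂g⁶ eg² → 2 unpaired electrons.
μ(spin-only) = √[2(2+2)] = √8 ≈ 2.83 BM.

2.83 BM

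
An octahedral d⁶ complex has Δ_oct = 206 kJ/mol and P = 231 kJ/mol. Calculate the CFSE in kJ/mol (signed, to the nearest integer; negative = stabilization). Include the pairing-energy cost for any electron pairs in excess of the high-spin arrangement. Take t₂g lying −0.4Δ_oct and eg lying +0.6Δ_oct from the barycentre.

With Δ_oct < P the complex is high-spin.
That gives t₂g⁴ eg².
Orbital CFSE = -0.4Δ_oct = -0.4 × 206 = -82 kJ/mol.
High-spin has no excess pairs, so no pairing correction applies.

-82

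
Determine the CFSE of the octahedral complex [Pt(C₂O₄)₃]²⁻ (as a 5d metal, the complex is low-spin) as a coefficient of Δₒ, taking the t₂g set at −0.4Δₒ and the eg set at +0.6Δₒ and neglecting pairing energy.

Each C₂O₄²⁻ contributes -2; 3 × (-2) = -6. With overall charge -2, Pt is in the +4 oxidation state.
Group 10 minus oxidation state +4 gives a d⁶ configuration for Pt⁴⁺.
Configuration: t₂g⁶ eg⁰.
CFSE = 6(-0.4Δₒ) + 0(0.6Δₒ) = -2.4Δₒ + 0.0Δₒ = -2.4Δₒ.

-2.4 Δₒ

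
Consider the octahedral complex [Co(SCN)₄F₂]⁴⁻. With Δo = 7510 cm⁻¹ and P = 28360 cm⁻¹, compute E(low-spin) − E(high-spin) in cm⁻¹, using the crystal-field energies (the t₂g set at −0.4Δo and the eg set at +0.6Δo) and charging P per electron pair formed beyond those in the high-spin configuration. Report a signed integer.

20850

Ligand charges: 4×(-1) from SCN⁻ and 2×(-1) from F⁻ sum to -6; with overall charge -4, Co is +2.
Co sits in group 9; removing 2 electrons leaves Co²⁺ with 9 − 2 = 7 d electrons.
High-spin d⁷ fills as t₂g⁵ eg² with CFSE 5(−0.4) + 2(+0.6) = -0.8Δo = -6008 cm⁻¹.
Low-spin t₂g⁶ eg¹ gives -1.8Δo = -13518 cm⁻¹, but forming 1 extra pair costs 1P = 28360 cm⁻¹, so E(LS) = -13518 + 28360 = 14842 cm⁻¹.
Thus E(LS) − E(HS) = 20850 cm⁻¹.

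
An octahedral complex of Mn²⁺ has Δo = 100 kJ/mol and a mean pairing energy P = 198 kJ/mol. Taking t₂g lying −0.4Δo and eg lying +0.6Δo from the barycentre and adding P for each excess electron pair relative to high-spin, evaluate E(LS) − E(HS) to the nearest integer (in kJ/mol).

Mn²⁺: group 7, so d-count = 7 − 2 = 5.
High-spin: t₂g³ eg², CFSE = 0.0Δo = 0 kJ/mol.
Low-spin t₂g⁵ eg⁰ gives -2.0Δo = -200 kJ/mol, but forming 2 extra pairs costs 2P = 396 kJ/mol, so E(LS) = -200 + 396 = 196 kJ/mol.
Thus E(LS) − E(HS) = 196 kJ/mol.

196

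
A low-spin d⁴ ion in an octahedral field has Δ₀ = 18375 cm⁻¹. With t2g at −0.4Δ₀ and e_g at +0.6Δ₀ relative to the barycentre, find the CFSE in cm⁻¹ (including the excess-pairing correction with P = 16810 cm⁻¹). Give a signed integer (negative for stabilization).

-12590

The d⁴ electrons fill as t2g^4 e_g^0.
Orbital CFSE = 4(-0.4) + 0(0.6) = -1.6Δ₀ = -1.6 × 18375 = -29400 cm⁻¹.
Relative to high-spin t2g^3 e_g^1 (0 paired), the low-spin configuration has 1 additional pair, contributing +1 × 16810 = +16810 cm⁻¹.
Net CFSE = -29400 + 16810 = -12590 cm⁻¹.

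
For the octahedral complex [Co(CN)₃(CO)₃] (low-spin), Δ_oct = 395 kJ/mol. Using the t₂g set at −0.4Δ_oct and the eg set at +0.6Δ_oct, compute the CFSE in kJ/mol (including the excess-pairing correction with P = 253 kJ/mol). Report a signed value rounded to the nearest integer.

Ligand charges: 3×(-1) from CN⁻ and 3×(+0) from CO sum to -3; with overall charge +0, Co is +3.
Co sits in group 9; removing 3 electrons leaves Co³⁺ with 9 − 3 = 6 d electrons.
The d⁶ electrons fill as t₂g⁶ eg⁰.
CFSE(orbital) = 6×(-0.4Δ_oct) + 0×(0.6Δ_oct) = -2.4Δ_oct; with Δ_oct = 395 kJ/mol that is -948 kJ/mol.
High-spin d⁶ would be t₂g⁴ eg² with 1 pair; low-spin has 3, so 2 excess pairs cost +2P = +506 kJ/mol.
Net CFSE = -948 + 506 = -442 kJ/mol.

-442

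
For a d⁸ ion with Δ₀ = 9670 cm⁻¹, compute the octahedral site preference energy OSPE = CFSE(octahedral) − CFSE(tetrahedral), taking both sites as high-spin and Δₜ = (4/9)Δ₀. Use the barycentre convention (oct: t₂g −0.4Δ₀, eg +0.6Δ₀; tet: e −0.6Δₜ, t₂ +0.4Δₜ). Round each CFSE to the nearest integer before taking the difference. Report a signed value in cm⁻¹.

-8166

In an octahedral site d⁸ (HS) is t₂g⁶ eg², giving CFSE(oct) = -1.2Δ₀ = -11604 cm⁻¹.
In a tetrahedral site the filling is e⁴ t₂⁴: CFSE(tet) = -0.8Δₜ = -0.8 × (4/9)(9670) = -3438 cm⁻¹.
Subtracting, OSPE = -11604 − (-3438) = -8166 cm⁻¹.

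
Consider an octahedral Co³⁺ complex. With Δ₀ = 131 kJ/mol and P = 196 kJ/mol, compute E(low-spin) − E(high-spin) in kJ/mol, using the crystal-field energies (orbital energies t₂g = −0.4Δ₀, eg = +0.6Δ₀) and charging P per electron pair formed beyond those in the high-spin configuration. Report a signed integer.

130

Co³⁺: group 9, so d-count = 9 − 3 = 6.
In the high-spin limit (t₂g⁴ eg²) the orbital term is -0.4Δ₀ = -52 kJ/mol, with no excess pairing.
For low-spin the configuration is t₂g⁶ eg⁰: orbital energy -2.4 × 131 = -314 kJ/mol, and 2 additional pairs relative to high-spin add 392 kJ/mol, giving 78 kJ/mol.
Thus E(LS) − E(HS) = 130 kJ/mol.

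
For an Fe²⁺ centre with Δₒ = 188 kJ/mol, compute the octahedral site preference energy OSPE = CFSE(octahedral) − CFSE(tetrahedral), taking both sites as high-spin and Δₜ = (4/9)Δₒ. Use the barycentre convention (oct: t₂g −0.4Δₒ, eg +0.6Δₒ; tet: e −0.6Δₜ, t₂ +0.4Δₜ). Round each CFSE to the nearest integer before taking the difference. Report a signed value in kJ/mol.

-25

Fe is in group 8, so Fe²⁺ is d⁶ (8 − 2 = 6).
Octahedral (high-spin): t₂g⁴ eg², CFSE = 4(−0.4) + 2(+0.6) = -0.4Δₒ = -0.4 × 188 = -75 kJ/mol.
In a tetrahedral site the filling is e³ t₂³: CFSE(tet) = -0.6Δₜ = -0.6 × (4/9)(188) = -50 kJ/mol.
OSPE = -75 − (-50) = -25 kJ/mol.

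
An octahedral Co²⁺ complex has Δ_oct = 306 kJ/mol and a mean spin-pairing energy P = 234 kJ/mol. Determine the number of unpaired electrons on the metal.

1

Group 9 minus oxidation state +2 gives a d⁷ configuration for Co²⁺.
Here Δ_oct > P (306 > 234), so the low-spin state is favoured.
Configuration: t2g^6 e_g^1.
Unpaired electrons: 1.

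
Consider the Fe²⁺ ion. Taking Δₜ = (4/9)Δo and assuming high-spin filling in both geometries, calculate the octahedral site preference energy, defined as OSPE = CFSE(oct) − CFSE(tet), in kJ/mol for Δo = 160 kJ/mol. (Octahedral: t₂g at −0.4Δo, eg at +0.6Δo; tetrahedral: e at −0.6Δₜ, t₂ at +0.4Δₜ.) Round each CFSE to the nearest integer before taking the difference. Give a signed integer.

Fe²⁺: group 8, so d-count = 8 − 2 = 6.
In an octahedral site d⁶ (HS) is t2g^4 e_g^2, giving CFSE(oct) = -0.4Δo = -64 kJ/mol.
Tetrahedral: e^3 t2^3, CFSE = 3(−0.6) + 3(+0.4) = -0.6Δₜ = -0.6 × (4/9) × 160 = -43 kJ/mol.
Subtracting, OSPE = -64 − (-43) = -21 kJ/mol.

-21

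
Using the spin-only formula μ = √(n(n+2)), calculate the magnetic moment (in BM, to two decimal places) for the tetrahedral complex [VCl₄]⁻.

2.83 BM

Each Cl⁻ contributes -1; 4 × (-1) = -4. With overall charge -1, V is in the +3 oxidation state.
V is in group 5, so V³⁺ is d² (5 − 3 = 2).
Tetrahedral fields are weak (Δₜ ≈ 4/9 Δₒ), so electrons fill high-spin.
Configuration: e^2 t2^0 → 2 unpaired electrons.
μ(spin-only) = √[2(2+2)] = √8 ≈ 2.83 BM.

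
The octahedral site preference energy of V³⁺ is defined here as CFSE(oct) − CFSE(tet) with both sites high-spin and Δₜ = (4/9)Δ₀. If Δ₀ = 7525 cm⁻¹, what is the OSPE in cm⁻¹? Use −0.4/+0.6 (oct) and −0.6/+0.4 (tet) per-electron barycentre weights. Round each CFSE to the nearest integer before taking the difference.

V³⁺: group 5, so d-count = 5 − 3 = 2.
In an octahedral site d² (HS) is t₂g² eg⁰, giving CFSE(oct) = -0.8Δ₀ = -6020 cm⁻¹.
Tetrahedral e² t₂⁰ gives -1.2Δₜ = -1.2 × (4/9) × 7525 = -4013 cm⁻¹.
OSPE = CFSE(oct) − CFSE(tet) = -6020 − (-4013) = -2007 cm⁻¹.

-2007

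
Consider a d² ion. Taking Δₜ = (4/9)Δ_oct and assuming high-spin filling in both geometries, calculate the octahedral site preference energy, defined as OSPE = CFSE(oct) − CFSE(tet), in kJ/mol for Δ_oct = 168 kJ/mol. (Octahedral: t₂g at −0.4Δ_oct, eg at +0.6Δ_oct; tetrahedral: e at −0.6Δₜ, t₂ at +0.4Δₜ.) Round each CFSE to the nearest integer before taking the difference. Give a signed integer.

Octahedral high-spin t₂g² eg⁰: CFSE = -0.8 × 168 = -134 kJ/mol.
Tetrahedral e² t₂⁰ gives -1.2Δₜ = -1.2 × (4/9) × 168 = -90 kJ/mol.
Subtracting, OSPE = -134 − (-90) = -44 kJ/mol.

-44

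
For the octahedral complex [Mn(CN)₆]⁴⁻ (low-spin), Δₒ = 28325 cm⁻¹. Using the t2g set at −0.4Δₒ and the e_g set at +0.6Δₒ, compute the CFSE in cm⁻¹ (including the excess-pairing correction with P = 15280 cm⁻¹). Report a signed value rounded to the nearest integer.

-26090

Each CN⁻ contributes -1; 6 × (-1) = -6. With overall charge -4, Mn is in the +2 oxidation state.
Mn sits in group 7; removing 2 electrons leaves Mn²⁺ with 7 − 2 = 5 d electrons.
Configuration: t2g^5 e_g^0.
The orbital stabilization is -2.0Δₒ = -2.0 × 28325 = -56650 cm⁻¹.
Pairing penalty: 2 pairs vs 0 in the high-spin reference → 2 extra × P = 30560 cm⁻¹.
Overall CFSE = -56650 + 30560 = -26090 cm⁻¹.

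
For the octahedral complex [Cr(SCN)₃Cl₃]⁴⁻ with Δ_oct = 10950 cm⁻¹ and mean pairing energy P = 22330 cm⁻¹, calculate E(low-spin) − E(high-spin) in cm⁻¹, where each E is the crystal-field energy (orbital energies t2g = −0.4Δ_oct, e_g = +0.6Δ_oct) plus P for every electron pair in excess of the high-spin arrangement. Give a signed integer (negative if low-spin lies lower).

11380

Ligand charges: 3×(-1) from SCN⁻ and 3×(-1) from Cl⁻ sum to -6; with overall charge -4, Cr is +2.
Group 6 minus oxidation state +2 gives a d⁴ configuration for Cr²⁺.
In the high-spin limit (t2g^3 e_g^1) the orbital term is -0.6Δ_oct = -6570 cm⁻¹, with no excess pairing.
Low-spin: t2g^4 e_g^0, orbital CFSE = -1.6Δ_oct = -17520 cm⁻¹; plus 1 excess pair × P = +22330 cm⁻¹; total 4810 cm⁻¹.
The difference is 4810 − (-6570) = 11380 cm⁻¹, so high-spin lies lower.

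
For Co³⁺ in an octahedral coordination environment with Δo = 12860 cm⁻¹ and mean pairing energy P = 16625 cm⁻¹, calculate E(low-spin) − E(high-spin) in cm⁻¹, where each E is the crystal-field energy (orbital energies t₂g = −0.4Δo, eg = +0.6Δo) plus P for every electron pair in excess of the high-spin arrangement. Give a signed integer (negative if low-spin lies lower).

7530

Co is in group 9, so Co³⁺ is d⁶ (9 − 3 = 6).
High-spin: t₂g⁴ eg², CFSE = -0.4Δo = -5144 cm⁻¹.
For low-spin the configuration is t₂g⁶ eg⁰: orbital energy -2.4 × 12860 = -30864 cm⁻¹, and 2 additional pairs relative to high-spin add 33250 cm⁻¹, giving 2386 cm⁻¹.
Thus E(LS) − E(HS) = 7530 cm⁻¹.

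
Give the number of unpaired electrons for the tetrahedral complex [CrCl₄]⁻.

Each Cl⁻ contributes -1; 4 × (-1) = -4. With overall charge -1, Cr is in the +3 oxidation state.
Cr sits in group 6; removing 3 electrons leaves Cr³⁺ with 6 − 3 = 3 d electrons.
With tetrahedral geometry the complex is necessarily high-spin.
Configuration: e² t₂¹, giving 3 unpaired electrons.

3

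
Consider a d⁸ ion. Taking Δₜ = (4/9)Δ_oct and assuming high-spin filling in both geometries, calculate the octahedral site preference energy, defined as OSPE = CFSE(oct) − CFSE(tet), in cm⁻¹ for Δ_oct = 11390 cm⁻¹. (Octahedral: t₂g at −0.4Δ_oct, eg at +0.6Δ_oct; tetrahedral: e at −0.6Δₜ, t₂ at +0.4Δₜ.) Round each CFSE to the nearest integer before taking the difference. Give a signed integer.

-9618

Octahedral (high-spin): t2g^6 e_g^2, CFSE = 6(−0.4) + 2(+0.6) = -1.2Δ_oct = -1.2 × 11390 = -13668 cm⁻¹.
Tetrahedral: e^4 t2^4, CFSE = 4(−0.6) + 4(+0.4) = -0.8Δₜ = -0.8 × (4/9) × 11390 = -4050 cm⁻¹.
OSPE = -13668 − (-4050) = -9618 cm⁻¹.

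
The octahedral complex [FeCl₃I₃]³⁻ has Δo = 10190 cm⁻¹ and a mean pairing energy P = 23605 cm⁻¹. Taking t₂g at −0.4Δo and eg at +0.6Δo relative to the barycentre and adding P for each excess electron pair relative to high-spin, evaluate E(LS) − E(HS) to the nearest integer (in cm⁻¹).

26830

Ligand charges: 3×(-1) from Cl⁻ and 3×(-1) from I⁻ sum to -6; with overall charge -3, Fe is +3.
Group 8 minus oxidation state +3 gives a d⁵ configuration for Fe³⁺.
High-spin d⁵ fills as t₂g³ eg² with CFSE 3(−0.4) + 2(+0.6) = 0.0Δo = 0 cm⁻¹.
Low-spin: t₂g⁵ eg⁰, orbital CFSE = -2.0Δo = -20380 cm⁻¹; plus 2 excess pairs × P = +47210 cm⁻¹; total 26830 cm⁻¹.
The difference is 26830 − (0) = 26830 cm⁻¹, so high-spin lies lower.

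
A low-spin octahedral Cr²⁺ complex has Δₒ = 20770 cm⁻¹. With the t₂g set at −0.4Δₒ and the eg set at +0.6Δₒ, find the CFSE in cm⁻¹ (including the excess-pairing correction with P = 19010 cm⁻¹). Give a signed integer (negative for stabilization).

-14222

Cr is in group 6, so Cr²⁺ is d⁴ (6 − 2 = 4).
The d⁴ electrons fill as t₂g⁴ eg⁰.
The orbital stabilization is -1.6Δₒ = -1.6 × 20770 = -33232 cm⁻¹.
High-spin d⁴ would be t₂g³ eg¹ with 0 pairs; low-spin has 1, so 1 excess pair costs +1P = +19010 cm⁻¹.
Net CFSE = -33232 + 19010 = -14222 cm⁻¹.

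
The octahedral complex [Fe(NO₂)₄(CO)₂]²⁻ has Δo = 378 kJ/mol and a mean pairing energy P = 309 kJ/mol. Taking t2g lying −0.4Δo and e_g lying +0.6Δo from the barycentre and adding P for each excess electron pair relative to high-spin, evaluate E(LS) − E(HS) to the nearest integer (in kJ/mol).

Ligand charges: 4×(-1) from NO₂⁻ and 2×(+0) from CO sum to -4; with overall charge -2, Fe is +2.
Fe sits in group 8; removing 2 electrons leaves Fe²⁺ with 8 − 2 = 6 d electrons.
High-spin d⁶ fills as t2g^4 e_g^2 with CFSE 4(−0.4) + 2(+0.6) = -0.4Δo = -151 kJ/mol.
Low-spin t2g^6 e_g^0 gives -2.4Δo = -907 kJ/mol, but forming 2 extra pairs costs 2P = 618 kJ/mol, so E(LS) = -907 + 618 = -289 kJ/mol.
Thus E(LS) − E(HS) = -138 kJ/mol.

-138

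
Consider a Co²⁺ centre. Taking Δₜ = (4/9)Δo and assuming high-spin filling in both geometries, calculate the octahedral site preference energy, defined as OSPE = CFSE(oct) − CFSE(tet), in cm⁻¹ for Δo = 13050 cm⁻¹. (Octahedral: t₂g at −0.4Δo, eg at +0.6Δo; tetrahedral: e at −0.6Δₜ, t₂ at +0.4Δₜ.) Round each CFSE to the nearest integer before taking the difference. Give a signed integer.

Co sits in group 9; removing 2 electrons leaves Co²⁺ with 9 − 2 = 7 d electrons.
Octahedral (high-spin): t₂g⁵ eg², CFSE = 5(−0.4) + 2(+0.6) = -0.8Δo = -0.8 × 13050 = -10440 cm⁻¹.
Tetrahedral: e⁴ t₂³, CFSE = 4(−0.6) + 3(+0.4) = -1.2Δₜ = -1.2 × (4/9) × 13050 = -6960 cm⁻¹.
Subtracting, OSPE = -10440 − (-6960) = -3480 cm⁻¹.

-3480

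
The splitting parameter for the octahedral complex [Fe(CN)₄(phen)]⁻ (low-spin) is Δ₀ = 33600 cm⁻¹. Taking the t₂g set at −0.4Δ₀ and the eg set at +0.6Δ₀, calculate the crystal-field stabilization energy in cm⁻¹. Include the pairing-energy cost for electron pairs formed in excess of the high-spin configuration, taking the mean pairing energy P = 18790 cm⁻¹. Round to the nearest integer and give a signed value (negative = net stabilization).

-29620

Ligand charges: 4×(-1) from CN⁻ and 1×(+0) from phen sum to -4; with overall charge -1, Fe is +3.
Group 8 minus oxidation state +3 gives a d⁵ configuration for Fe³⁺.
Electron filling gives t₂g⁵ eg⁰.
CFSE(orbital) = 5×(-0.4Δ₀) + 0×(0.6Δ₀) = -2.0Δ₀; with Δ₀ = 33600 cm⁻¹ that is -67200 cm⁻¹.
High-spin d⁵ would be t₂g³ eg² with 0 pairs; low-spin has 2, so 2 excess pairs cost +2P = +37580 cm⁻¹.
Net CFSE = -67200 + 37580 = -29620 cm⁻¹.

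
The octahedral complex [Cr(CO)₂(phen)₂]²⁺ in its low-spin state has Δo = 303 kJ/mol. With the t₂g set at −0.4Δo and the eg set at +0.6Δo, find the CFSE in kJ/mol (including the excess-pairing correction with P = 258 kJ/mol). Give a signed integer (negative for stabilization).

-227

Ligand charges: 2×(+0) from CO and 2×(+0) from phen sum to +0; with overall charge +2, Cr is +2.
Cr²⁺: group 6, so d-count = 6 − 2 = 4.
The d⁴ electrons fill as t₂g⁴ eg⁰.
The orbital stabilization is -1.6Δo = -1.6 × 303 = -485 kJ/mol.
Relative to high-spin t₂g³ eg¹ (0 paired), the low-spin configuration has 1 additional pair, contributing +1 × 258 = +258 kJ/mol.
Net CFSE = -485 + 258 = -227 kJ/mol.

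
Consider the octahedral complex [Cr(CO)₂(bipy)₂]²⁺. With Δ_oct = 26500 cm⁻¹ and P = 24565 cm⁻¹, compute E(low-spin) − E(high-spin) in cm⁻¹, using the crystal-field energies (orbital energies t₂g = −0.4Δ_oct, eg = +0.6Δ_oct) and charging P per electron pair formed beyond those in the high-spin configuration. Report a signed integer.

-1935

Ligand charges: 2×(+0) from CO and 2×(+0) from bipy sum to +0; with overall charge +2, Cr is +2.
Cr sits in group 6; removing 2 electrons leaves Cr²⁺ with 6 − 2 = 4 d electrons.
High-spin: t₂g³ eg¹, CFSE = -0.6Δ_oct = -15900 cm⁻¹.
Low-spin t₂g⁴ eg⁰ gives -1.6Δ_oct = -42400 cm⁻¹, but forming 1 extra pair costs 1P = 24565 cm⁻¹, so E(LS) = -42400 + 24565 = -17835 cm⁻¹.
E(LS) − E(HS) = -17835 − (-15900) = -1935 cm⁻¹.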